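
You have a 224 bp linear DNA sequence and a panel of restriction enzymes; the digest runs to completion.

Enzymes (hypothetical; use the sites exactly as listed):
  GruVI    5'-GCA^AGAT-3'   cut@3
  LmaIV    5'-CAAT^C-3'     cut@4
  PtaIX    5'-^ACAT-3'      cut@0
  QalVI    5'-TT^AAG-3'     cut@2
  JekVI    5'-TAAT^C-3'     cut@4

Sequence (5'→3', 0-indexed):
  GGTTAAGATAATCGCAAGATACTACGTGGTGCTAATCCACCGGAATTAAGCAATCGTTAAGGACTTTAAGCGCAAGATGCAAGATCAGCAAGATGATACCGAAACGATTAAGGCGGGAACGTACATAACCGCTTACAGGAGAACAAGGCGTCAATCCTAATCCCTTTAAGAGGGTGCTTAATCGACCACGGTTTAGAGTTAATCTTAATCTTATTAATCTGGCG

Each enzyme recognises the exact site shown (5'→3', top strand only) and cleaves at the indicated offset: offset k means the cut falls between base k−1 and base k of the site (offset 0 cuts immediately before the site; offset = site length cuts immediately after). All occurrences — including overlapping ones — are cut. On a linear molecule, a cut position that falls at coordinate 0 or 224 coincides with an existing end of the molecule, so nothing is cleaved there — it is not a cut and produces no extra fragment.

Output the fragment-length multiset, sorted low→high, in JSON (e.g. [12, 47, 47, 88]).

Site scan:
  GruVI GCAAGAT/3: at [13, 71, 78, 87] ⇒ [16, 74, 81, 90]
  LmaIV CAATC/4: at [50, 151] ⇒ [54, 155]
  PtaIX ACAT/0: at [122] ⇒ [122]
  QalVI TTAAG/2: at [2, 45, 56, 65, 107, 165] ⇒ [4, 47, 58, 67, 109, 167]
  JekVI TAATC/4: at [8, 32, 157, 178, 199, 205, 214] ⇒ [12, 36, 161, 182, 203, 209, 218]

All cut coordinates (distinct, sorted): [4, 12, 16, 36, 47, 54, 58, 67, 74, 81, 90, 109, 122, 155, 161, 167, 182, 203, 209, 218]

Fragment lengths:
  [0,4): 4 bp
  [4,12): 8 bp
  [12,16): 4 bp
  [16,36): 20 bp
  [36,47): 11 bp
  [47,54): 7 bp
  [54,58): 4 bp
  [58,67): 9 bp
  [67,74): 7 bp
  [74,81): 7 bp
  [81,90): 9 bp
  [90,109): 19 bp
  [109,122): 13 bp
  [122,155): 33 bp
  [155,161): 6 bp
  [161,167): 6 bp
  [167,182): 15 bp
  [182,203): 21 bp
  [203,209): 6 bp
  [209,218): 9 bp
  [218,224): 6 bp

[4,4,4,6,6,6,6,7,7,7,8,9,9,9,11,13,15,19,20,21,33]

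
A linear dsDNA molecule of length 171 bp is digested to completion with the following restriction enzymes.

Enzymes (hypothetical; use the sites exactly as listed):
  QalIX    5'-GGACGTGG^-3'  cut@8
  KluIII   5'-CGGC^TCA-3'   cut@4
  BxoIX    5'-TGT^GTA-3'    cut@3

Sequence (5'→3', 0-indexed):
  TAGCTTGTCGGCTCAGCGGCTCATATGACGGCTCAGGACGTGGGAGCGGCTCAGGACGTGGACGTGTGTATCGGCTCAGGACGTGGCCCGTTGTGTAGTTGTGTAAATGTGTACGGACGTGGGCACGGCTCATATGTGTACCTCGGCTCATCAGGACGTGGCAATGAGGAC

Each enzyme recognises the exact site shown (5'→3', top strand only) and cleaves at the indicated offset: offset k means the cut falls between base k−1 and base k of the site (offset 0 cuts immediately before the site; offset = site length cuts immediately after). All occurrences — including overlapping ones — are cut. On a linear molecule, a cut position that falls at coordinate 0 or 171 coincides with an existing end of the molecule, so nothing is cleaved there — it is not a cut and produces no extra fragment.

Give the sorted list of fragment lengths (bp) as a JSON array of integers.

[6,7,7,8,8,8,8,8,8,10,10,11,11,11,12,12,12,14]

Site scan:
  QalIX GGACGTGG/8: at [35, 53, 78, 114, 153] ⇒ [43, 61, 86, 122, 161]
  KluIII CGGCTCA/4: at [8, 16, 28, 46, 71, 125, 143] ⇒ [12, 20, 32, 50, 75, 129, 147]
  BxoIX TGTGTA/3: at [64, 91, 99, 107, 134] ⇒ [67, 94, 102, 110, 137]

Pooled cuts: [12, 20, 32, 43, 50, 61, 67, 75, 86, 94, 102, 110, 122, 129, 137, 147, 161]

Fragment lengths:
  [0,12): 12 bp
  [12,20): 8 bp
  [20,32): 12 bp
  [32,43): 11 bp
  [43,50): 7 bp
  [50,61): 11 bp
  [61,67): 6 bp
  [67,75): 8 bp
  [75,86): 11 bp
  [86,94): 8 bp
  [94,102): 8 bp
  [102,110): 8 bp
  [110,122): 12 bp
  [122,129): 7 bp
  [129,137): 8 bp
  [137,147): 10 bp
  [147,161): 14 bp
  [161,171): 10 bp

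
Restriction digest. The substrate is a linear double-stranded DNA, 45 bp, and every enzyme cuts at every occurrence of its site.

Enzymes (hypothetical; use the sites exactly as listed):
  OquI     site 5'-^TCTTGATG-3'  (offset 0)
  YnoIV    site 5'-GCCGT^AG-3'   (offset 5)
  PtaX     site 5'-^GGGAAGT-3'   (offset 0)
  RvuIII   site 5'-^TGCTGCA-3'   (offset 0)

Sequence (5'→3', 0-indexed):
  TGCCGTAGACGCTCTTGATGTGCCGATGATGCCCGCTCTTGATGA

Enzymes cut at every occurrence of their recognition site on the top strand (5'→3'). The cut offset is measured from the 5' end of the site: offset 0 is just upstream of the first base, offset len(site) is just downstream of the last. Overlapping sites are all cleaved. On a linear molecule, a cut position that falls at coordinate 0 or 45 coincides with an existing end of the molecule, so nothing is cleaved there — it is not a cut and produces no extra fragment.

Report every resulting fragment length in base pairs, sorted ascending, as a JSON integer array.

[6,6,9,24]

Site scan:
  OquI TCTTGATG/0: at [12, 36] ⇒ [12, 36]
  YnoIV GCCGTAG/5: at [1] ⇒ [6]
  PtaX (GGGAAGT, off=0): no sites
  RvuIII (TGCTGCA, off=0): no sites

All cut coordinates (distinct, sorted): [6, 12, 36]

Fragments:
  [0,6): 6 bp
  [6,12): 6 bp
  [12,36): 24 bp
  [36,45): 9 bp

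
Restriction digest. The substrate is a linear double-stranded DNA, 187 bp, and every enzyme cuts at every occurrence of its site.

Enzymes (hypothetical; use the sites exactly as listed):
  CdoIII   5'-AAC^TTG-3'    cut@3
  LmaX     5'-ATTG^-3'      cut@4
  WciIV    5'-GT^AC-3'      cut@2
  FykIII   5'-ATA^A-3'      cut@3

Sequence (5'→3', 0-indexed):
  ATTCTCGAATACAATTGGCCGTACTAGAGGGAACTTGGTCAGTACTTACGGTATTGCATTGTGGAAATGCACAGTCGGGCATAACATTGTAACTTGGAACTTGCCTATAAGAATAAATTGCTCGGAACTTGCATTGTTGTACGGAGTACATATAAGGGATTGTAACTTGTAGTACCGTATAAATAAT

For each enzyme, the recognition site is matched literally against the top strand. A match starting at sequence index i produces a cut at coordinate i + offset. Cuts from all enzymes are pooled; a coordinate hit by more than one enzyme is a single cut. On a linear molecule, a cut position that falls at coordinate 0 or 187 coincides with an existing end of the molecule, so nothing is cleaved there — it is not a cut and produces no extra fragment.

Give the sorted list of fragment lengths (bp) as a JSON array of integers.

[2,4,4,4,4,5,5,5,6,6,7,7,7,7,8,8,8,8,9,9,12,13,17,22]

Scan for sites:
  CdoIII AACTTG/3: at [31, 90, 97, 125, 163] ⇒ [34, 93, 100, 128, 166]
  LmaX ATTG/4: at [13, 52, 57, 85, 116, 132, 158] ⇒ [17, 56, 61, 89, 120, 136, 162]
  WciIV GTAC/2: at [20, 41, 138, 145, 171] ⇒ [22, 43, 140, 147, 173]
  FykIII ATAA/3: at [80, 106, 112, 151, 178, 182] ⇒ [83, 109, 115, 154, 181, 185]

All cut coordinates (distinct, sorted): [17, 22, 34, 43, 56, 61, 83, 89, 93, 100, 109, 115, 120, 128, 136, 140, 147, 154, 162, 166, 173, 181, 185]

Fragments:
  [0,17): 17 bp
  [17,22): 5 bp
  [22,34): 12 bp
  [34,43): 9 bp
  [43,56): 13 bp
  [56,61): 5 bp
  [61,83): 22 bp
  [83,89): 6 bp
  [89,93): 4 bp
  [93,100): 7 bp
  [100,109): 9 bp
  [109,115): 6 bp
  [115,120): 5 bp
  [120,128): 8 bp
  [128,136): 8 bp
  [136,140): 4 bp
  [140,147): 7 bp
  [147,154): 7 bp
  [154,162): 8 bp
  [162,166): 4 bp
  [166,173): 7 bp
  [173,181): 8 bp
  [181,185): 4 bp
  [185,187): 2 bp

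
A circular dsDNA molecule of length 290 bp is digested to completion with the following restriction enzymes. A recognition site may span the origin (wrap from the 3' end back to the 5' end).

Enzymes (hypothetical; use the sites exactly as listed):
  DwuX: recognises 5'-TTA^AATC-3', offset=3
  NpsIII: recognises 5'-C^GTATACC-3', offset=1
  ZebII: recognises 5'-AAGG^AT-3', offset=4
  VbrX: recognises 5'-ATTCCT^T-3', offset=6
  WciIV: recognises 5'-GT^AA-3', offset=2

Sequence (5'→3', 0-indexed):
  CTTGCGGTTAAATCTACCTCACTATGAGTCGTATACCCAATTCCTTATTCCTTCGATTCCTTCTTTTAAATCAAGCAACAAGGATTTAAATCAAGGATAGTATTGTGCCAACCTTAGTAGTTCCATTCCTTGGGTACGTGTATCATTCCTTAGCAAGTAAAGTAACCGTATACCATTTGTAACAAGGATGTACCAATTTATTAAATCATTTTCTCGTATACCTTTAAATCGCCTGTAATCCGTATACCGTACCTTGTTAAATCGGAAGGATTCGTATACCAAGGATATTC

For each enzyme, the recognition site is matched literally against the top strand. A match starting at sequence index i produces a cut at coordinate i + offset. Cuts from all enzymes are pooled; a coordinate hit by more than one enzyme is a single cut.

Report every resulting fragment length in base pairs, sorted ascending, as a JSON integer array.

Per-enzyme occurrences:
  DwuX TTAAATC/3: at [7, 65, 85, 200, 223, 256] ⇒ [10, 68, 88, 203, 226, 259]
  NpsIII CGTATACC/1: at [29, 166, 214, 240, 272] ⇒ [30, 167, 215, 241, 273]
  ZebII AAGGAT/4: at [79, 92, 183, 265, 280] ⇒ [83, 96, 187, 269, 284]
  VbrX ATTCCTT/6: at [39, 46, 55, 124, 144, 286] ⇒ [2, 45, 52, 61, 130, 150]
  WciIV GTAA/2: at [156, 161, 178, 234] ⇒ [158, 163, 180, 236]

Pooled cuts: [2, 10, 30, 45, 52, 61, 68, 83, 88, 96, 130, 150, 158, 163, 167, 180, 187, 203, 215, 226, 236, 241, 259, 269, 273, 284]

Fragments:
  2→10: 8 bp
  10→30: 20 bp
  30→45: 15 bp
  45→52: 7 bp
  52→61: 9 bp
  61→68: 7 bp
  68→83: 15 bp
  83→88: 5 bp
  88→96: 8 bp
  96→130: 34 bp
  130→150: 20 bp
  150→158: 8 bp
  158→163: 5 bp
  163→167: 4 bp
  167→180: 13 bp
  180→187: 7 bp
  187→203: 16 bp
  203→215: 12 bp
  215→226: 11 bp
  226→236: 10 bp
  236→241: 5 bp
  241→259: 18 bp
  259→269: 10 bp
  269→273: 4 bp
  273→284: 11 bp
  284→2 (wrap): 290-284+2 = 8 bp

[4,4,5,5,5,7,7,7,8,8,8,8,9,10,10,11,11,12,13,15,15,16,18,20,20,34]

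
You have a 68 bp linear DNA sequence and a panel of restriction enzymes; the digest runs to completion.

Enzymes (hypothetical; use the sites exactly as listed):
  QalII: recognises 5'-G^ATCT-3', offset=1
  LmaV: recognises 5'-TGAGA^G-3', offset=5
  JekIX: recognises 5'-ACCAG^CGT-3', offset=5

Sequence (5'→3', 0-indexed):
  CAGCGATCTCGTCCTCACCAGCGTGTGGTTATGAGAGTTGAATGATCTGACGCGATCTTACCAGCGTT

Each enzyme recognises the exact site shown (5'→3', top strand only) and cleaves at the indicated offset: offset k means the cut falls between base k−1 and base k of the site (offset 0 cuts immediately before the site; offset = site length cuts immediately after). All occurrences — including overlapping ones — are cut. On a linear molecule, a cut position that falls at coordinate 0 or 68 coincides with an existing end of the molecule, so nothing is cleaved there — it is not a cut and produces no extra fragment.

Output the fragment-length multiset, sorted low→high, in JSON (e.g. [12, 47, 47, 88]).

[4,5,8,10,10,15,16]

Site scan:
  QalII GATCT/1: at [4, 43, 53] ⇒ [5, 44, 54]
  LmaV TGAGAG/5: at [31] ⇒ [36]
  JekIX ACCAGCGT/5: at [16, 59] ⇒ [21, 64]

Pooled cuts: [5, 21, 36, 44, 54, 64]

Fragments:
  [0,5): 5 bp
  [5,21): 16 bp
  [21,36): 15 bp
  [36,44): 8 bp
  [44,54): 10 bp
  [54,64): 10 bp
  [64,68): 4 bp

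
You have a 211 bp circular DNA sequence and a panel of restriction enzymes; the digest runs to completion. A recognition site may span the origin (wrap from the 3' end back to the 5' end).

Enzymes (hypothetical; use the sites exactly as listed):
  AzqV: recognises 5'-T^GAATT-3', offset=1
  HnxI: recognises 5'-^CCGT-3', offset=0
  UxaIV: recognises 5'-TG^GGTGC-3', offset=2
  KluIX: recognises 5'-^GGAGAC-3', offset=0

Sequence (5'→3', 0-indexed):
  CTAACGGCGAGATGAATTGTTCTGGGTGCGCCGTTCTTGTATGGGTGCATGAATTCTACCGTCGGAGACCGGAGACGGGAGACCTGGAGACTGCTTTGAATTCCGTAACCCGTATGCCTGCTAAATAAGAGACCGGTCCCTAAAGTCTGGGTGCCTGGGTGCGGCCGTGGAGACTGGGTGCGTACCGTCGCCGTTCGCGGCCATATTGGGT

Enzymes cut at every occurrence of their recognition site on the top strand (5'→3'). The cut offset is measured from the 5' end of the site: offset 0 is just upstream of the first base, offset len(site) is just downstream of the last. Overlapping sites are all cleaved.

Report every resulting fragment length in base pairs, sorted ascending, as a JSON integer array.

[4,5,5,6,6,7,7,7,7,7,8,8,8,8,8,11,12,13,34,40]

Per-enzyme occurrences:
  AzqV TGAATT/1: at [12, 49, 96] ⇒ [13, 50, 97]
  HnxI CCGT/0: at [30, 58, 102, 109, 164, 184, 190] ⇒ [30, 58, 102, 109, 164, 184, 190]
  UxaIV TGGGTGC/2: at [22, 41, 147, 155, 174] ⇒ [24, 43, 149, 157, 176]
  KluIX GGAGAC/0: at [63, 70, 77, 85, 168] ⇒ [63, 70, 77, 85, 168]

All cut coordinates (distinct, sorted): [13, 24, 30, 43, 50, 58, 63, 70, 77, 85, 97, 102, 109, 149, 157, 164, 168, 176, 184, 190]

Fragment lengths:
  13→24: 11 bp
  24→30: 6 bp
  30→43: 13 bp
  43→50: 7 bp
  50→58: 8 bp
  58→63: 5 bp
  63→70: 7 bp
  70→77: 7 bp
  77→85: 8 bp
  85→97: 12 bp
  97→102: 5 bp
  102→109: 7 bp
  109→149: 40 bp
  149→157: 8 bp
  157→164: 7 bp
  164→168: 4 bp
  168→176: 8 bp
  176→184: 8 bp
  184→190: 6 bp
  190→13 (wrap): 211-190+13 = 34 bp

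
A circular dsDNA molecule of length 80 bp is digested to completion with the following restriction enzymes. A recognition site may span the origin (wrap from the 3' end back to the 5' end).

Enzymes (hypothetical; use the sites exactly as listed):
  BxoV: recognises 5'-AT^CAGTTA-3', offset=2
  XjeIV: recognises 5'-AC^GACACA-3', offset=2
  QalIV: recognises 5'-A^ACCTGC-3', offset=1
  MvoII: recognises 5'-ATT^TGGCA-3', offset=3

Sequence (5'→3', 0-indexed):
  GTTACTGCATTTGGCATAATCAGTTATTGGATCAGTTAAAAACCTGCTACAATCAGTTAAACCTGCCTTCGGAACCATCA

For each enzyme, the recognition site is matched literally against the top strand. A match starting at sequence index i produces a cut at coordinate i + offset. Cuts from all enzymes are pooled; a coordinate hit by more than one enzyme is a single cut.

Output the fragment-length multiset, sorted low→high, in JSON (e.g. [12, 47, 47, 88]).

[7,9,9,12,12,13,18]

Per-enzyme occurrences:
  BxoV ATCAGTTA/2: at [18, 30, 51, 76] ⇒ [20, 32, 53, 78]
  XjeIV (ACGACACA, off=2): no sites
  QalIV AACCTGC/1: at [40, 59] ⇒ [41, 60]
  MvoII ATTTGGCA/3: at [8] ⇒ [11]

Pooled cuts: [11, 20, 32, 41, 53, 60, 78]

Fragment lengths:
  11→20: 9 bp
  20→32: 12 bp
  32→41: 9 bp
  41→53: 12 bp
  53→60: 7 bp
  60→78: 18 bp
  78→11 (wrap): 80-78+11 = 13 bp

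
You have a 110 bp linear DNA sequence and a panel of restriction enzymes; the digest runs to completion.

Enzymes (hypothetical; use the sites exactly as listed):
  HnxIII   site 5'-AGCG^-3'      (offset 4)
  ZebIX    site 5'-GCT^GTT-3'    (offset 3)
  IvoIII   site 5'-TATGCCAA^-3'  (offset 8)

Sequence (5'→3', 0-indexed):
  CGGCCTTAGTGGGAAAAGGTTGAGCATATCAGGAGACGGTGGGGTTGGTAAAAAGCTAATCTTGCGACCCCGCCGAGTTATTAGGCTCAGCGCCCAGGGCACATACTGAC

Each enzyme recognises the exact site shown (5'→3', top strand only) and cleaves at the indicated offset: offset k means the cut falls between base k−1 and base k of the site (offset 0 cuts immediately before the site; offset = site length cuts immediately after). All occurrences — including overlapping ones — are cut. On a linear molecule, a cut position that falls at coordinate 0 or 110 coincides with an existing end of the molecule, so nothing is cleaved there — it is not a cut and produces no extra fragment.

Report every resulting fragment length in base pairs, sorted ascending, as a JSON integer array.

Per-enzyme occurrences:
  HnxIII AGCG/4: at [88] ⇒ [92]
  ZebIX (GCTGTT, off=3): no sites
  IvoIII (TATGCCAA, off=8): no sites

All cut coordinates (distinct, sorted): [92]

Fragments:
  [0,92): 92 bp
  [92,110): 18 bp

[18,92]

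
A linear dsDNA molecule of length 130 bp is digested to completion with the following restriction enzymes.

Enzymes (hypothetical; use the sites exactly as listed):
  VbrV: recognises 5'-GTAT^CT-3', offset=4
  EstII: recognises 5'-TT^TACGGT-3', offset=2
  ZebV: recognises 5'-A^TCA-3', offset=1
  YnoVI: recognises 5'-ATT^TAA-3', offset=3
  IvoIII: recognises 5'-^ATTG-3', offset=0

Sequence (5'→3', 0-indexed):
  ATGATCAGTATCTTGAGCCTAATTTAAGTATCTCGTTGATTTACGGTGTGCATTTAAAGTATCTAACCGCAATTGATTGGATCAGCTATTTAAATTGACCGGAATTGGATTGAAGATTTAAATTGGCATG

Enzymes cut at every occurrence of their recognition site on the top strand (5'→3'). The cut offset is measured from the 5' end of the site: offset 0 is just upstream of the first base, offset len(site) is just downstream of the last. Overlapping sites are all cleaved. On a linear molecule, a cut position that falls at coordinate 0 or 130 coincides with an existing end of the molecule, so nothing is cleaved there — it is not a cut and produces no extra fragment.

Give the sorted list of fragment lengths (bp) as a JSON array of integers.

[3,3,4,4,5,6,7,7,8,9,9,9,10,10,10,13,13]

Scan for sites:
  VbrV GTATCT/4: at [7, 27, 58] ⇒ [11, 31, 62]
  EstII TTTACGGT/2: at [39] ⇒ [41]
  ZebV ATCA/1: at [3, 80] ⇒ [4, 81]
  YnoVI ATTTAA/3: at [21, 51, 87, 115] ⇒ [24, 54, 90, 118]
  IvoIII ATTG/0: at [71, 75, 93, 103, 108, 121] ⇒ [71, 75, 93, 103, 108, 121]

All cut coordinates (distinct, sorted): [4, 11, 24, 31, 41, 54, 62, 71, 75, 81, 90, 93, 103, 108, 118, 121]

Fragment lengths:
  [0,4): 4 bp
  [4,11): 7 bp
  [11,24): 13 bp
  [24,31): 7 bp
  [31,41): 10 bp
  [41,54): 13 bp
  [54,62): 8 bp
  [62,71): 9 bp
  [71,75): 4 bp
  [75,81): 6 bp
  [81,90): 9 bp
  [90,93): 3 bp
  [93,103): 10 bp
  [103,108): 5 bp
  [108,118): 10 bp
  [118,121): 3 bp
  [121,130): 9 bp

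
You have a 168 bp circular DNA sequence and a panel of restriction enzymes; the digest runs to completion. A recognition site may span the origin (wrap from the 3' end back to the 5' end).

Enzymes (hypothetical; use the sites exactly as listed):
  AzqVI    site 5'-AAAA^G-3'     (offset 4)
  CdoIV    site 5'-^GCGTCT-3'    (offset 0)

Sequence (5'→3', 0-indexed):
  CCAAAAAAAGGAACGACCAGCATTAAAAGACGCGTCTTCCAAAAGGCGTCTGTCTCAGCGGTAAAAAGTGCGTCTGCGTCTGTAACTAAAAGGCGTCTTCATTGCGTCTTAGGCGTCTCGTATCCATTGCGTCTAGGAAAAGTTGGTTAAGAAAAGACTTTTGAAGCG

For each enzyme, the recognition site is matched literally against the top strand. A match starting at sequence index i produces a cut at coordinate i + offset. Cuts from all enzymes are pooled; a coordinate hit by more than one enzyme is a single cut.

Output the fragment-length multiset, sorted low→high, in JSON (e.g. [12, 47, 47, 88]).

[1,1,2,3,6,9,11,13,13,14,16,16,19,22,22]

Scan for sites:
  AzqVI (AAAAG, off=4): starts [5, 24, 40, 63, 87, 137, 151] → cuts [9, 28, 44, 67, 91, 141, 155]
  CdoIV (GCGTCT, off=0): starts [31, 45, 69, 75, 92, 103, 112, 128] → cuts [31, 45, 69, 75, 92, 103, 112, 128]

Pooled cuts: [9, 28, 31, 44, 45, 67, 69, 75, 91, 92, 103, 112, 128, 141, 155]

Fragment lengths:
  9→28: 19 bp
  28→31: 3 bp
  31→44: 13 bp
  44→45: 1 bp
  45→67: 22 bp
  67→69: 2 bp
  69→75: 6 bp
  75→91: 16 bp
  91→92: 1 bp
  92→103: 11 bp
  103→112: 9 bp
  112→128: 16 bp
  128→141: 13 bp
  141→155: 14 bp
  155→9 (wrap): 168-155+9 = 22 bp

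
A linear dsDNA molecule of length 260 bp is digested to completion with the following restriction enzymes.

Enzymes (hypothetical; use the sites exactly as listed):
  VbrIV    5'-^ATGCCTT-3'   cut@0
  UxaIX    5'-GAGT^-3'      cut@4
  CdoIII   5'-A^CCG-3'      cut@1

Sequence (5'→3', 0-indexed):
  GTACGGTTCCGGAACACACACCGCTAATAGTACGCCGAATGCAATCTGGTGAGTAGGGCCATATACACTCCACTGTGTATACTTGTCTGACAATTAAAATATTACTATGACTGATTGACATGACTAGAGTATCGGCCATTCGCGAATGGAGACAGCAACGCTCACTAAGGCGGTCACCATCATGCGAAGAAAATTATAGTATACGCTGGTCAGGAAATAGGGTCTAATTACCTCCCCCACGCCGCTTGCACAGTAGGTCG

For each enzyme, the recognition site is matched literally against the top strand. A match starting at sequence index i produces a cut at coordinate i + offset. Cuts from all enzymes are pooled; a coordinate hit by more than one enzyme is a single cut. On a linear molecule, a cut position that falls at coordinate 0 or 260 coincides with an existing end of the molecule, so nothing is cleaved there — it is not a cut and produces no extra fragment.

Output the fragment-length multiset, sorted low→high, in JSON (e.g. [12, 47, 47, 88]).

Site scan:
  VbrIV (ATGCCTT, off=0): no sites
  UxaIX GAGT/4: at [50, 126] ⇒ [54, 130]
  CdoIII ACCG/1: at [19] ⇒ [20]

Pooled cuts: [20, 54, 130]

Fragment lengths:
  [0,20): 20 bp
  [20,54): 34 bp
  [54,130): 76 bp
  [130,260): 130 bp

[20,34,76,130]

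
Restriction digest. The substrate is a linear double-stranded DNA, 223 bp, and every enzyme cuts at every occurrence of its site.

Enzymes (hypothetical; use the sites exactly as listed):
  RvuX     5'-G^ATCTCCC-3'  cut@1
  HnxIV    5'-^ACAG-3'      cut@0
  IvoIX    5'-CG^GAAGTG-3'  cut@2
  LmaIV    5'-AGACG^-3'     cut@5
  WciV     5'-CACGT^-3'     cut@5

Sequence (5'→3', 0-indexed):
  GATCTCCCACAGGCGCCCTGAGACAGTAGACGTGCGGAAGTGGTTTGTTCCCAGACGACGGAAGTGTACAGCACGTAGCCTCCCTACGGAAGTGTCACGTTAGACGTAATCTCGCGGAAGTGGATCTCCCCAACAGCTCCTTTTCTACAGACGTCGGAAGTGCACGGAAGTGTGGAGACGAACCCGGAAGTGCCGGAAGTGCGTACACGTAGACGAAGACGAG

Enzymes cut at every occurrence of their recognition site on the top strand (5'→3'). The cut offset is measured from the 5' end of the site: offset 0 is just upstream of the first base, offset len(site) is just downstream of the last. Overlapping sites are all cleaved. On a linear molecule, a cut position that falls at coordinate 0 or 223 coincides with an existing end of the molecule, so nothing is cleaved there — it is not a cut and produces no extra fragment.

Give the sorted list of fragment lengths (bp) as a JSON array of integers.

Per-enzyme occurrences:
  RvuX (GATCTCCC, off=1): starts [0, 122] → cuts [1, 123]
  HnxIV (ACAG, off=0): starts [8, 22, 67, 132, 146] → cuts [8, 22, 67, 132, 146]
  IvoIX (CGGAAGTG, off=2): starts [34, 58, 86, 114, 154, 164, 184, 193] → cuts [36, 60, 88, 116, 156, 166, 186, 195]
  LmaIV (AGACG, off=5): starts [27, 52, 101, 148, 175, 210, 216] → cuts [32, 57, 106, 153, 180, 215, 221]
  WciV (CACGT, off=5): starts [71, 95, 205] → cuts [76, 100, 210]

All cut coordinates (distinct, sorted): [1, 8, 22, 32, 36, 57, 60, 67, 76, 88, 100, 106, 116, 123, 132, 146, 153, 156, 166, 180, 186, 195, 210, 215, 221]

Fragments:
  [0,1): 1 bp
  [1,8): 7 bp
  [8,22): 14 bp
  [22,32): 10 bp
  [32,36): 4 bp
  [36,57): 21 bp
  [57,60): 3 bp
  [60,67): 7 bp
  [67,76): 9 bp
  [76,88): 12 bp
  [88,100): 12 bp
  [100,106): 6 bp
  [106,116): 10 bp
  [116,123): 7 bp
  [123,132): 9 bp
  [132,146): 14 bp
  [146,153): 7 bp
  [153,156): 3 bp
  [156,166): 10 bp
  [166,180): 14 bp
  [180,186): 6 bp
  [186,195): 9 bp
  [195,210): 15 bp
  [210,215): 5 bp
  [215,221): 6 bp
  [221,223): 2 bp

[1,2,3,3,4,5,6,6,6,7,7,7,7,9,9,9,10,10,10,12,12,14,14,14,15,21]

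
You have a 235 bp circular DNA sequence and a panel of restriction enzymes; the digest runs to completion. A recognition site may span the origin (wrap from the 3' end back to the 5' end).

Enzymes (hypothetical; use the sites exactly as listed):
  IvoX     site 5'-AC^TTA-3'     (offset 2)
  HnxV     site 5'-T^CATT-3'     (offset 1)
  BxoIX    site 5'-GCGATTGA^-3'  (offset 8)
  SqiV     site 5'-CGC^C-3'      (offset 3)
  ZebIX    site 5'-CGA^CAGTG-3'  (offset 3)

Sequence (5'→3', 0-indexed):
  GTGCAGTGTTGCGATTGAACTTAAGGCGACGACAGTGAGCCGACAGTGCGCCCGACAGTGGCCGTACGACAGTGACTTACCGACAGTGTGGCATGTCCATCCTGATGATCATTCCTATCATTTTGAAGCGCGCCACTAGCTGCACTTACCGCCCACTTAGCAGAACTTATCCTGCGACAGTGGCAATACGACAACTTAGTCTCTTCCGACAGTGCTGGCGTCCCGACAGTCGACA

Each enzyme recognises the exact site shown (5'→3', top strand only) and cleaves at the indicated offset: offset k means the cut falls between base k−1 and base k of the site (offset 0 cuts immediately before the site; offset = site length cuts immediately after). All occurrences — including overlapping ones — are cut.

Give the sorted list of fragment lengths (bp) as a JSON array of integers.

Site scan:
  IvoX ACTTA/2: at [18, 74, 143, 154, 164, 193] ⇒ [20, 76, 145, 156, 166, 195]
  HnxV TCATT/1: at [108, 117] ⇒ [109, 118]
  BxoIX GCGATTGA/8: at [10] ⇒ [18]
  SqiV CGCC/3: at [48, 130, 149] ⇒ [51, 133, 152]
  ZebIX CGACAGTG/3: at [29, 40, 52, 66, 80, 174, 206, 230] ⇒ [32, 43, 55, 69, 83, 177, 209, 233]

Pooled cuts: [18, 20, 32, 43, 51, 55, 69, 76, 83, 109, 118, 133, 145, 152, 156, 166, 177, 195, 209, 233]

Fragments:
  18→20: 2 bp
  20→32: 12 bp
  32→43: 11 bp
  43→51: 8 bp
  51→55: 4 bp
  55→69: 14 bp
  69→76: 7 bp
  76→83: 7 bp
  83→109: 26 bp
  109→118: 9 bp
  118→133: 15 bp
  133→145: 12 bp
  145→152: 7 bp
  152→156: 4 bp
  156→166: 10 bp
  166→177: 11 bp
  177→195: 18 bp
  195→209: 14 bp
  209→233: 24 bp
  233→18 (wrap): 235-233+18 = 20 bp

[2,4,4,7,7,7,8,9,10,11,11,12,12,14,14,15,18,20,24,26]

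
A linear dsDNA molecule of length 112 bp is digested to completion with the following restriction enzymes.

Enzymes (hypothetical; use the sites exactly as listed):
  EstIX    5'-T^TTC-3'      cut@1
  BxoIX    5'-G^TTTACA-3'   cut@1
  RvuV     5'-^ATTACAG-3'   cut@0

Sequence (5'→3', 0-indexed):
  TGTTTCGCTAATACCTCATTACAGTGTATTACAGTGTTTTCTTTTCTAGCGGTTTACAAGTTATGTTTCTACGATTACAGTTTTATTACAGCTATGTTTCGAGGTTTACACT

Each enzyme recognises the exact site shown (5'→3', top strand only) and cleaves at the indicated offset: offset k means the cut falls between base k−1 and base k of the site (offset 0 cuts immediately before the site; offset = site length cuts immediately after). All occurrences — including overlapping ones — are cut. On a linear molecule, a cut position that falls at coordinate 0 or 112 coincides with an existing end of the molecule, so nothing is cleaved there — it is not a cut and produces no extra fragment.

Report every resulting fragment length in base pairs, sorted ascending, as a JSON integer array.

[3,5,7,7,8,9,10,11,11,13,14,14]

Scan for sites:
  EstIX TTTC/1: at [2, 37, 42, 65, 96] ⇒ [3, 38, 43, 66, 97]
  BxoIX GTTTACA/1: at [51, 103] ⇒ [52, 104]
  RvuV ATTACAG/0: at [17, 27, 73, 84] ⇒ [17, 27, 73, 84]

All cut coordinates (distinct, sorted): [3, 17, 27, 38, 43, 52, 66, 73, 84, 97, 104]

Fragments:
  [0,3): 3 bp
  [3,17): 14 bp
  [17,27): 10 bp
  [27,38): 11 bp
  [38,43): 5 bp
  [43,52): 9 bp
  [52,66): 14 bp
  [66,73): 7 bp
  [73,84): 11 bp
  [84,97): 13 bp
  [97,104): 7 bp
  [104,112): 8 bp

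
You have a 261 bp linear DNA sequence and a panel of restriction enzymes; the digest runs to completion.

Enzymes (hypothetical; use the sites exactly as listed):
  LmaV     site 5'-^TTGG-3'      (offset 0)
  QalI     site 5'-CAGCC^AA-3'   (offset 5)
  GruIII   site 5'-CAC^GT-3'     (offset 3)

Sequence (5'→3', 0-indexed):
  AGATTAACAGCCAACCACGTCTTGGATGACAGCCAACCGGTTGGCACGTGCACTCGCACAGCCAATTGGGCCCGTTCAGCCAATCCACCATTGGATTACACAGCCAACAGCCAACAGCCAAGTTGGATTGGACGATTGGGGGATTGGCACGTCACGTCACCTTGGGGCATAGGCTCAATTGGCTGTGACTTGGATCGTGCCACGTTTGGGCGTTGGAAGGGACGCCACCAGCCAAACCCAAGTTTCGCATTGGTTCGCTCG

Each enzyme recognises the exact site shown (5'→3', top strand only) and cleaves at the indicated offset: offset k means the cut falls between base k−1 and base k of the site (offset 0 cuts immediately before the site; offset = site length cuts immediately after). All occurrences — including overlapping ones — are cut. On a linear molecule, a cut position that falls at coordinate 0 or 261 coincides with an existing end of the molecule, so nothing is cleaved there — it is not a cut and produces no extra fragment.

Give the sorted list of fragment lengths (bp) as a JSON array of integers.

[2,2,3,3,5,5,6,6,6,7,7,7,7,7,8,8,9,11,12,12,13,14,15,16,16,16,17,21]

Per-enzyme occurrences:
  LmaV TTGG/0: at [21, 40, 65, 90, 122, 127, 135, 143, 161, 178, 189, 205, 212, 249] ⇒ [21, 40, 65, 90, 122, 127, 135, 143, 161, 178, 189, 205, 212, 249]
  QalI CAGCCAA/5: at [7, 29, 58, 76, 100, 107, 114, 228] ⇒ [12, 34, 63, 81, 105, 112, 119, 233]
  GruIII CACGT/3: at [15, 44, 147, 152, 200] ⇒ [18, 47, 150, 155, 203]

All cut coordinates (distinct, sorted): [12, 18, 21, 34, 40, 47, 63, 65, 81, 90, 105, 112, 119, 122, 127, 135, 143, 150, 155, 161, 178, 189, 203, 205, 212, 233, 249]

Fragments:
  [0,12): 12 bp
  [12,18): 6 bp
  [18,21): 3 bp
  [21,34): 13 bp
  [34,40): 6 bp
  [40,47): 7 bp
  [47,63): 16 bp
  [63,65): 2 bp
  [65,81): 16 bp
  [81,90): 9 bp
  [90,105): 15 bp
  [105,112): 7 bp
  [112,119): 7 bp
  [119,122): 3 bp
  [122,127): 5 bp
  [127,135): 8 bp
  [135,143): 8 bp
  [143,150): 7 bp
  [150,155): 5 bp
  [155,161): 6 bp
  [161,178): 17 bp
  [178,189): 11 bp
  [189,203): 14 bp
  [203,205): 2 bp
  [205,212): 7 bp
  [212,233): 21 bp
  [233,249): 16 bp
  [249,261): 12 bp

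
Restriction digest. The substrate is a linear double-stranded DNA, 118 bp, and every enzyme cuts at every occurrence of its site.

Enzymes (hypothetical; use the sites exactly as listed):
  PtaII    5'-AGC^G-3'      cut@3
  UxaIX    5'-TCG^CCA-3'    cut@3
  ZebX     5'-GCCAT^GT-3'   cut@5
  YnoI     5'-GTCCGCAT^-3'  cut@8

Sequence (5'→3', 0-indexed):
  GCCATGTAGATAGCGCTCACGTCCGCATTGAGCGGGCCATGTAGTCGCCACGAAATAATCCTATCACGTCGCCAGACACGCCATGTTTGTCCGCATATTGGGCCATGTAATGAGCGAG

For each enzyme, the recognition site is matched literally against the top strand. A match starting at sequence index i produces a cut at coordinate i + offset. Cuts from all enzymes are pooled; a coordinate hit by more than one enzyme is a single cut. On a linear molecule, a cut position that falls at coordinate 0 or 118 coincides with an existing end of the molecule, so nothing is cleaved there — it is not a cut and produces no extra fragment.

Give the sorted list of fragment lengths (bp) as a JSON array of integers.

Scan for sites:
  PtaII AGCG/3: at [11, 30, 112] ⇒ [14, 33, 115]
  UxaIX TCGCCA/3: at [44, 68] ⇒ [47, 71]
  ZebX GCCATGT/5: at [0, 35, 79, 101] ⇒ [5, 40, 84, 106]
  YnoI GTCCGCAT/8: at [20, 88] ⇒ [28, 96]

All cut coordinates (distinct, sorted): [5, 14, 28, 33, 40, 47, 71, 84, 96, 106, 115]

Fragments:
  [0,5): 5 bp
  [5,14): 9 bp
  [14,28): 14 bp
  [28,33): 5 bp
  [33,40): 7 bp
  [40,47): 7 bp
  [47,71): 24 bp
  [71,84): 13 bp
  [84,96): 12 bp
  [96,106): 10 bp
  [106,115): 9 bp
  [115,118): 3 bp

[3,5,5,7,7,9,9,10,12,13,14,24]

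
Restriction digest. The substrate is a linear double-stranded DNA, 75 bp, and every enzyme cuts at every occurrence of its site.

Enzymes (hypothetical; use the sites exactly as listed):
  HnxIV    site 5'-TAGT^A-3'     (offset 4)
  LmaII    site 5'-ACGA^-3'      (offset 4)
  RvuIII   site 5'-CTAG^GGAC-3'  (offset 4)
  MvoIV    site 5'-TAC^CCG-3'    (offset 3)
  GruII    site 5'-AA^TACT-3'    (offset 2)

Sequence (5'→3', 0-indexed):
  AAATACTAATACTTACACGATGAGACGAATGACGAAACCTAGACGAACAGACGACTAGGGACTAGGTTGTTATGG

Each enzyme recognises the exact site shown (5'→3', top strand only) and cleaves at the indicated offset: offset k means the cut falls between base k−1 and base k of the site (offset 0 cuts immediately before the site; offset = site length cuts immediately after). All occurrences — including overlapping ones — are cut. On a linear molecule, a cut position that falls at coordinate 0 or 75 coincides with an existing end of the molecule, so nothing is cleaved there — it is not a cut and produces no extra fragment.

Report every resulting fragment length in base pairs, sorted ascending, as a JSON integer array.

Scan for sites:
  HnxIV (TAGTA, off=4): no sites
  LmaII (ACGA, off=4): starts [16, 24, 31, 42, 50] → cuts [20, 28, 35, 46, 54]
  RvuIII (CTAGGGAC, off=4): starts [54] → cuts [58]
  MvoIV (TACCCG, off=3): no sites
  GruII (AATACT, off=2): starts [1, 7] → cuts [3, 9]

All cut coordinates (distinct, sorted): [3, 9, 20, 28, 35, 46, 54, 58]

Fragments:
  [0,3): 3 bp
  [3,9): 6 bp
  [9,20): 11 bp
  [20,28): 8 bp
  [28,35): 7 bp
  [35,46): 11 bp
  [46,54): 8 bp
  [54,58): 4 bp
  [58,75): 17 bp

[3,4,6,7,8,8,11,11,17]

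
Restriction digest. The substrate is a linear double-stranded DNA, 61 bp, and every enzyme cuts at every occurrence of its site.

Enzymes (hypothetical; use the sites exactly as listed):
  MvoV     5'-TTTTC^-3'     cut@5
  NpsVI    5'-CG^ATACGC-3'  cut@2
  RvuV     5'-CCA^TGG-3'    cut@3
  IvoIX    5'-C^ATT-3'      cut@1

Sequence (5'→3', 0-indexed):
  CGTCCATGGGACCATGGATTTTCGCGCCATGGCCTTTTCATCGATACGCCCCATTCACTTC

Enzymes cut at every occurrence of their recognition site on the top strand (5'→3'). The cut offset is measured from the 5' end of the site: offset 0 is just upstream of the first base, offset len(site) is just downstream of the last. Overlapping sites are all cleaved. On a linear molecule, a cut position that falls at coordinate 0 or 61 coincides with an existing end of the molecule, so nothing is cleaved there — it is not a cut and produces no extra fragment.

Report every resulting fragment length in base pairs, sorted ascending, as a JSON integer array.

Scan for sites:
  MvoV TTTTC/5: at [18, 34] ⇒ [23, 39]
  NpsVI CGATACGC/2: at [41] ⇒ [43]
  RvuV CCATGG/3: at [3, 11, 26] ⇒ [6, 14, 29]
  IvoIX CATT/1: at [51] ⇒ [52]

Pooled cuts: [6, 14, 23, 29, 39, 43, 52]

Fragment lengths:
  [0,6): 6 bp
  [6,14): 8 bp
  [14,23): 9 bp
  [23,29): 6 bp
  [29,39): 10 bp
  [39,43): 4 bp
  [43,52): 9 bp
  [52,61): 9 bp

[4,6,6,8,9,9,9,10]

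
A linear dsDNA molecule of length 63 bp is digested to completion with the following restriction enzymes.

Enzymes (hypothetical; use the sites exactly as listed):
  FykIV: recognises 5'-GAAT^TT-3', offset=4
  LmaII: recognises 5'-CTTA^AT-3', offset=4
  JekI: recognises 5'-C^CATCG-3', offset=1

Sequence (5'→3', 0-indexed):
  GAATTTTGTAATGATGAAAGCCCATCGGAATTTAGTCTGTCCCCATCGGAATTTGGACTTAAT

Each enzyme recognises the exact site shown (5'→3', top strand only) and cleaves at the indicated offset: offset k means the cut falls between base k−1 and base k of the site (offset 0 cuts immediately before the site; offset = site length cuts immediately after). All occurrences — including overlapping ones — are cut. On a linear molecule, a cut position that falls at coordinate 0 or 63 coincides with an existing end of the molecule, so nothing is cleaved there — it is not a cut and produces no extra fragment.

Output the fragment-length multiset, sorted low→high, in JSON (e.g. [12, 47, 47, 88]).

Per-enzyme occurrences:
  FykIV (GAATTT, off=4): starts [0, 27, 48] → cuts [4, 31, 52]
  LmaII (CTTAAT, off=4): starts [57] → cuts [61]
  JekI (CCATCG, off=1): starts [21, 42] → cuts [22, 43]

Pooled cuts: [4, 22, 31, 43, 52, 61]

Fragments:
  [0,4): 4 bp
  [4,22): 18 bp
  [22,31): 9 bp
  [31,43): 12 bp
  [43,52): 9 bp
  [52,61): 9 bp
  [61,63): 2 bp

[2,4,9,9,9,12,18]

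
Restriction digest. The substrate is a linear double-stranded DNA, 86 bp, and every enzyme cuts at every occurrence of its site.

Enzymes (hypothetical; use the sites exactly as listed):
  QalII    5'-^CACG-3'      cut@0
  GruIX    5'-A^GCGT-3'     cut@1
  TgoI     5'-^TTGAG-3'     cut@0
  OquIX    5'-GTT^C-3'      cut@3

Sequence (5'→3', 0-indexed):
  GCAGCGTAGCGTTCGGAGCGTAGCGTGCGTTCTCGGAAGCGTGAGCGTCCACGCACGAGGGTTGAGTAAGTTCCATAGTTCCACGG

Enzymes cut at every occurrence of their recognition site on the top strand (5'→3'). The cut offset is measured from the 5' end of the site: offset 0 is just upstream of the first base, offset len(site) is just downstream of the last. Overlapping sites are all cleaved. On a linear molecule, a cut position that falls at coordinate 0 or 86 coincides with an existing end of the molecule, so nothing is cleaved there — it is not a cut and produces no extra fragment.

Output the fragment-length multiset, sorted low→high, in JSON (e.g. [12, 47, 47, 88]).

Site scan:
  QalII (CACG, off=0): starts [49, 53, 81] → cuts [49, 53, 81]
  GruIX (AGCGT, off=1): starts [2, 7, 16, 21, 37, 43] → cuts [3, 8, 17, 22, 38, 44]
  TgoI (TTGAG, off=0): starts [61] → cuts [61]
  OquIX (GTTC, off=3): starts [10, 28, 69, 77] → cuts [13, 31, 72, 80]

All cut coordinates (distinct, sorted): [3, 8, 13, 17, 22, 31, 38, 44, 49, 53, 61, 72, 80, 81]

Fragments:
  [0,3): 3 bp
  [3,8): 5 bp
  [8,13): 5 bp
  [13,17): 4 bp
  [17,22): 5 bp
  [22,31): 9 bp
  [31,38): 7 bp
  [38,44): 6 bp
  [44,49): 5 bp
  [49,53): 4 bp
  [53,61): 8 bp
  [61,72): 11 bp
  [72,80): 8 bp
  [80,81): 1 bp
  [81,86): 5 bp

[1,3,4,4,5,5,5,5,5,6,7,8,8,9,11]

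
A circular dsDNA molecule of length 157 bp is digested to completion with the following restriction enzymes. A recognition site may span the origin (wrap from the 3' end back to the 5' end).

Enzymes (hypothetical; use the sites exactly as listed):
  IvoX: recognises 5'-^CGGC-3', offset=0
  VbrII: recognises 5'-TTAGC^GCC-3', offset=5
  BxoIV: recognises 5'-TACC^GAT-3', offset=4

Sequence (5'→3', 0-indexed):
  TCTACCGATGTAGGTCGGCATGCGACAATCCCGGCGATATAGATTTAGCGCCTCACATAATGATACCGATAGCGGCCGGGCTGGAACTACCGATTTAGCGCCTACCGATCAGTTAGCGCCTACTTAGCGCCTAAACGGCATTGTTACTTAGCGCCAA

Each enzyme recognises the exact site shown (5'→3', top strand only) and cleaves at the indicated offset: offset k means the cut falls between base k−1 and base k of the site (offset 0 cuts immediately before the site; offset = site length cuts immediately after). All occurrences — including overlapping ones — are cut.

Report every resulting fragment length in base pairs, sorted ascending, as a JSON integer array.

Site scan:
  IvoX (CGGC, off=0): starts [15, 31, 72, 135] → cuts [15, 31, 72, 135]
  VbrII (TTAGCGCC, off=5): starts [44, 94, 112, 123, 147] → cuts [49, 99, 117, 128, 152]
  BxoIV (TACCGAT, off=4): starts [2, 63, 87, 102] → cuts [6, 67, 91, 106]

All cut coordinates (distinct, sorted): [6, 15, 31, 49, 67, 72, 91, 99, 106, 117, 128, 135, 152]

Fragments:
  6→15: 9 bp
  15→31: 16 bp
  31→49: 18 bp
  49→67: 18 bp
  67→72: 5 bp
  72→91: 19 bp
  91→99: 8 bp
  99→106: 7 bp
  106→117: 11 bp
  117→128: 11 bp
  128→135: 7 bp
  135→152: 17 bp
  152→6 (wrap): 157-152+6 = 11 bp

[5,7,7,8,9,11,11,11,16,17,18,18,19]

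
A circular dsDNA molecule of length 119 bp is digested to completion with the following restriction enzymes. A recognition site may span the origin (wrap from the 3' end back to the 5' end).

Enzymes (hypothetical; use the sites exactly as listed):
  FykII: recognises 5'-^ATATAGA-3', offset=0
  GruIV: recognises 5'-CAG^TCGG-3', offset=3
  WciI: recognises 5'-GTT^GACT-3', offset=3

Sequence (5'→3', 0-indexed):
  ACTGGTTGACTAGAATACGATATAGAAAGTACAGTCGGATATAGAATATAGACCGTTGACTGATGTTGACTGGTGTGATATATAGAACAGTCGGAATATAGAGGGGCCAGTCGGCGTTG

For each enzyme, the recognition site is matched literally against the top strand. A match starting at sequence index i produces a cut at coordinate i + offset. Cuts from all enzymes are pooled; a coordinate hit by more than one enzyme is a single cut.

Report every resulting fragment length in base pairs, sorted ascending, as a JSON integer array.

[4,5,7,8,8,10,11,12,12,12,15,15]

Scan for sites:
  FykII (ATATAGA, off=0): starts [19, 38, 45, 79, 95] → cuts [19, 38, 45, 79, 95]
  GruIV (CAGTCGG, off=3): starts [31, 87, 107] → cuts [34, 90, 110]
  WciI (GTTGACT, off=3): starts [4, 54, 64, 115] → cuts [7, 57, 67, 118]

All cut coordinates (distinct, sorted): [7, 19, 34, 38, 45, 57, 67, 79, 90, 95, 110, 118]

Fragments:
  7→19: 12 bp
  19→34: 15 bp
  34→38: 4 bp
  38→45: 7 bp
  45→57: 12 bp
  57→67: 10 bp
  67→79: 12 bp
  79→90: 11 bp
  90→95: 5 bp
  95→110: 15 bp
  110→118: 8 bp
  118→7 (wrap): 119-118+7 = 8 bp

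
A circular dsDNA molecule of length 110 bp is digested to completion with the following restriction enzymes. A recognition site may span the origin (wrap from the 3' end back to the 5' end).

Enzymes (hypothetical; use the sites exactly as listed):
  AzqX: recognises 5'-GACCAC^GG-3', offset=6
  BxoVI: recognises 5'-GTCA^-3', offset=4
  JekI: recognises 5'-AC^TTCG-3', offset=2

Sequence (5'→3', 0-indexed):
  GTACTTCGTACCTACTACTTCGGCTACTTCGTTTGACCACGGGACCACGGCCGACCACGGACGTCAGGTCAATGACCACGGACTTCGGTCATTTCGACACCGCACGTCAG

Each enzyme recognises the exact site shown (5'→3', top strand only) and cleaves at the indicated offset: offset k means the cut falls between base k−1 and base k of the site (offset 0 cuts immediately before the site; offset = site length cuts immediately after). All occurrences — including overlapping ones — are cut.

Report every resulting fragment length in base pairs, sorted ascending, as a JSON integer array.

Scan for sites:
  AzqX (GACCACGG, off=6): starts [34, 42, 52, 73] → cuts [40, 48, 58, 79]
  BxoVI (GTCA, off=4): starts [62, 67, 87, 105] → cuts [66, 71, 91, 109]
  JekI (ACTTCG, off=2): starts [2, 16, 25, 81] → cuts [4, 18, 27, 83]

All cut coordinates (distinct, sorted): [4, 18, 27, 40, 48, 58, 66, 71, 79, 83, 91, 109]

Fragments:
  4→18: 14 bp
  18→27: 9 bp
  27→40: 13 bp
  40→48: 8 bp
  48→58: 10 bp
  58→66: 8 bp
  66→71: 5 bp
  71→79: 8 bp
  79→83: 4 bp
  83→91: 8 bp
  91→109: 18 bp
  109→4 (wrap): 110-109+4 = 5 bp

[4,5,5,8,8,8,8,9,10,13,14,18]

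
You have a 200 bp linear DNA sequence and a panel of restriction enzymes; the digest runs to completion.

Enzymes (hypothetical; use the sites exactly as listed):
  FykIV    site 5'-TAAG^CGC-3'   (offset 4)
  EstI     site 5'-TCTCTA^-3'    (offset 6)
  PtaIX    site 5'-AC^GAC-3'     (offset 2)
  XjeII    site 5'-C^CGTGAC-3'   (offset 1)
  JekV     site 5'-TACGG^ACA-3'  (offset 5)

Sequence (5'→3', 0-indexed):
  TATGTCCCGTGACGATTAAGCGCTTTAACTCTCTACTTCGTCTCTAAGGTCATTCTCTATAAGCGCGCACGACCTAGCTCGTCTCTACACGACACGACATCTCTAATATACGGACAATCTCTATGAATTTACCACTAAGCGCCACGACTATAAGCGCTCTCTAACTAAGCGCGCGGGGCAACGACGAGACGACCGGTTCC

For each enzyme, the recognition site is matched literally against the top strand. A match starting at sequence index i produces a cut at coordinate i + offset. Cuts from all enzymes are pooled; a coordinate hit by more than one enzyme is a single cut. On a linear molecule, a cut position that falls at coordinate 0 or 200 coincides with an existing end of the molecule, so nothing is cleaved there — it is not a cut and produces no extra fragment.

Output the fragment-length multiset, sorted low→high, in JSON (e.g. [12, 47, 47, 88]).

[3,4,5,6,6,7,7,8,8,9,9,10,10,10,11,13,13,13,15,16,17]

Site scan:
  FykIV TAAGCGC/4: at [16, 59, 135, 150, 165] ⇒ [20, 63, 139, 154, 169]
  EstI TCTCTA/6: at [29, 40, 53, 81, 99, 117, 157] ⇒ [35, 46, 59, 87, 105, 123, 163]
  PtaIX ACGAC/2: at [68, 88, 93, 143, 180, 188] ⇒ [70, 90, 95, 145, 182, 190]
  XjeII CCGTGAC/1: at [6] ⇒ [7]
  JekV TACGGACA/5: at [108] ⇒ [113]

Pooled cuts: [7, 20, 35, 46, 59, 63, 70, 87, 90, 95, 105, 113, 123, 139, 145, 154, 163, 169, 182, 190]

Fragments:
  [0,7): 7 bp
  [7,20): 13 bp
  [20,35): 15 bp
  [35,46): 11 bp
  [46,59): 13 bp
  [59,63): 4 bp
  [63,70): 7 bp
  [70,87): 17 bp
  [87,90): 3 bp
  [90,95): 5 bp
  [95,105): 10 bp
  [105,113): 8 bp
  [113,123): 10 bp
  [123,139): 16 bp
  [139,145): 6 bp
  [145,154): 9 bp
  [154,163): 9 bp
  [163,169): 6 bp
  [169,182): 13 bp
  [182,190): 8 bp
  [190,200): 10 bp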